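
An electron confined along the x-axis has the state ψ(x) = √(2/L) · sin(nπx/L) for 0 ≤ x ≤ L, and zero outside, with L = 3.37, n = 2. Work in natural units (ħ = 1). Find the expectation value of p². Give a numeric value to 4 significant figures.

3.476

p² ψ = −ħ² d²ψ/dx²; ⟨p²⟩ = −ħ² ∫ ψ*·ψ'' dx.
d/dx sin(nπx/L) = (nπ/L)·cos(nπx/L) and d²/dx² sin(nπx/L) = −(nπ/L)²·sin(nπx/L); on 0 ≤ x ≤ L, ∫sin²(nπx/L) dx = L/2 and ∫sin(nπx/L)·cos(nπx/L) dx = 0.
⟨p²⟩ = 3.4762.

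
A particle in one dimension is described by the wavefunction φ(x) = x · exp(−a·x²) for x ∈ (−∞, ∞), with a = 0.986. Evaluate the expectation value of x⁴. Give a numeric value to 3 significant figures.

0.964

⟨x⁴⟩ = ∫ x⁴·|φ|² dx / ∫|φ|² dx (integrals over the domain).
Expand each integrand as polynomial × e^(−2ax²) and use ∫x^(2j)·e^(−2ax²) dx = (2j−1)!!/(4a)^j · √(π/(2a)), odd powers → 0; here √(π/(2a)) = 1.2622.
State is unnormalized: ∫|φ|² dx = 0.32003, and ∫φ*·x⁴·φ dx = 0.30860, so ⟨x⁴⟩ = 0.30860 / 0.32003.
⟨x⁴⟩ = 0.96431.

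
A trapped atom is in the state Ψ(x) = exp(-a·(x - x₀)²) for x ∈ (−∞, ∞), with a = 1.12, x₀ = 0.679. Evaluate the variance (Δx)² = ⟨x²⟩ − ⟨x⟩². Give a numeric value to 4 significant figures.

0.2232

Compute ⟨x⟩ and ⟨x²⟩ separately, then (Δx)² = ⟨x²⟩ − ⟨x⟩².
Gaussian moments (u = x − x₀): ∫u^(2j)·e^(−2au²) du = (2j−1)!!/(4a)^j · √(π/(2a)), odd powers integrate to 0; here √(π/(2a)) = 1.1843.
Normalization: ∫|Ψ|² dx = 1.1843.
⟨x⟩ = 0.67900 and ⟨x²⟩ = 0.68426.
(Δx)² = 0.68426 − (0.67900)² = 0.22321.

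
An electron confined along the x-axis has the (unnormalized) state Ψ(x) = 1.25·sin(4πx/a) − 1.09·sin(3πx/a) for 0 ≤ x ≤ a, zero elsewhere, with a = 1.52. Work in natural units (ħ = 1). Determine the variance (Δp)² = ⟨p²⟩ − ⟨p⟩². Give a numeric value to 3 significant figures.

Compute ⟨p⟩ and ⟨p²⟩ separately; (Δp)² = ⟨p²⟩ − ⟨p⟩².
d²/dx² sin(jπx/a) = −(jπ/a)²·sin(jπx/a); on 0 ≤ x ≤ a, ∫sin²(jπx/a) dx = a/2 and ∫sin(jπx/a)·sin(lπx/a) dx = 0 for j ≠ l, so only diagonal terms survive in ∫|Ψ|² and ∫Ψ·Ψ″; ∫Ψ·Ψ′ dx = [Ψ²/2] between the walls = 0.
Normalization: ∫|Ψ|² dx = 2.0905.
⟨p⟩ = 0.0000 and ⟨p²⟩ = 55.433.
(Δp)² = 55.433 − (0.0000)² = 55.433.

55.4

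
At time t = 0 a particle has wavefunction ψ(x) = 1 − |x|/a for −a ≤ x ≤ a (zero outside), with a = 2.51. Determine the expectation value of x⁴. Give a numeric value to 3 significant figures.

1.13

⟨x⁴⟩ = ∫ x⁴·|ψ|² dx / ∫|ψ|² dx (integrals over the domain).
ψ is even, so ∫ over [−a, a] = 2∫₀ᵃ with ψ = 1 − x/a there: ∫₀ᵃ (1 − x/a)² dx = a/3, ∫₀ᵃ x²(1 − x/a)² dx = a³/30, ∫₀ᵃ x⁴(1 − x/a)² dx = a⁵/105.
State is unnormalized: ∫|ψ|² dx = 1.6733, and ∫ψ*·x⁴·ψ dx = 1.8976, so ⟨x⁴⟩ = 1.8976 / 1.6733.
⟨x⁴⟩ = 1.1340.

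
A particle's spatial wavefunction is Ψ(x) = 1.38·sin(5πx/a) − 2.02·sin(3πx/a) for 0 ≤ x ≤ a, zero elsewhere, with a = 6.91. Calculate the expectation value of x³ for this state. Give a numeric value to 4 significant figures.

58.37

⟨x³⟩ = ∫ x³·|Ψ|² dx / ∫|Ψ|² dx (integrals over the domain).
On 0 ≤ x ≤ a (j ≠ l): ∫sin²(jπx/a) dx = a/2, ∫sin(jπx/a)·sin(lπx/a) dx = 0; diagonal moments ∫x·sin²(jπx/a) dx = a²/4, ∫x²·sin²(jπx/a) dx = a³·(1/6 − 1/(4j²π²)); cross terms ∫x·sin(jπx/a)·sin(lπx/a) dx = 0 for j + l even and −4jla²/(π²(j² − l²)²) for j + l odd, ∫x²·sin(jπx/a)·sin(lπx/a) dx = (−1)^(j+l)·4jla³/(π²(j² − l²)²); higher powers the same way via product-to-sum and parts.
State is unnormalized: ∫|Ψ|² dx = 20.677, and ∫Ψ*·x³·Ψ dx = 1206.9, so ⟨x³⟩ = 1206.9 / 20.677.
⟨x³⟩ = 58.370.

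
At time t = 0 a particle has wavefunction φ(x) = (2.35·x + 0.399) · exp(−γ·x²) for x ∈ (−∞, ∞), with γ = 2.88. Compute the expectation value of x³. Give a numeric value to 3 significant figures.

0.0664

⟨x³⟩ = ∫ x³·|φ|² dx / ∫|φ|² dx (integrals over the domain).
Expand each integrand as polynomial × e^(−2γx²) and use ∫x^(2j)·e^(−2γx²) dx = (2j−1)!!/(4γ)^j · √(π/(2γ)), odd powers → 0; here √(π/(2γ)) = 0.73852.
State is unnormalized: ∫|φ|² dx = 0.47161, and ∫φ*·x³·φ dx = 0.031308, so ⟨x³⟩ = 0.031308 / 0.47161.
⟨x³⟩ = 0.066385.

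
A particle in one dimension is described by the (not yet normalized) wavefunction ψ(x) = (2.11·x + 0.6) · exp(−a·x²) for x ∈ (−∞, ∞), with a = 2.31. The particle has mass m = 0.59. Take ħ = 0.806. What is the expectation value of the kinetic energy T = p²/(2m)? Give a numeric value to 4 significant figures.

T = −(ħ²/2m) d²/dx², so ⟨T⟩ = −(ħ²/2m) ∫ ψ*·ψ'' dx / ∫|ψ|² dx; with m = 0.59.
Expand each integrand as polynomial × e^(−2ax²) and use ∫x^(2j)·e^(−2ax²) dx = (2j−1)!!/(4a)^j · √(π/(2a)), odd powers → 0; here √(π/(2a)) = 0.82462. Differentiate with the product rule, d/dx e^(−ax²) = −2ax·e^(−ax²).
State is unnormalized: ∫|ψ|² dx = 0.69419, and ∫ψ*·(−ħ²/2m · ψ'') dx = 1.8934, so ⟨T⟩ = 1.8934 / 0.69419.
⟨T⟩ = 2.7275.

2.728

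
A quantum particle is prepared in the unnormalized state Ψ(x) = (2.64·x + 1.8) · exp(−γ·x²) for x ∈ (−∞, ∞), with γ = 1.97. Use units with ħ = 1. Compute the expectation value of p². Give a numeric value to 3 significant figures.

2.81

p² Ψ = −ħ² d²Ψ/dx²; ⟨p²⟩ = −ħ² ∫ Ψ*·Ψ'' dx / ∫|Ψ|² dx.
Expand each integrand as polynomial × e^(−2γx²) and use ∫x^(2j)·e^(−2γx²) dx = (2j−1)!!/(4γ)^j · √(π/(2γ)), odd powers → 0; here √(π/(2γ)) = 0.89295. Differentiate with the product rule, d/dx e^(−γx²) = −2γx·e^(−γx²).
State is unnormalized: ∫|Ψ|² dx = 3.6829, and ∫Ψ*·(−ħ² Ψ'') dx = 10.367, so ⟨p²⟩ = 10.367 / 3.6829.
⟨p²⟩ = 2.8149.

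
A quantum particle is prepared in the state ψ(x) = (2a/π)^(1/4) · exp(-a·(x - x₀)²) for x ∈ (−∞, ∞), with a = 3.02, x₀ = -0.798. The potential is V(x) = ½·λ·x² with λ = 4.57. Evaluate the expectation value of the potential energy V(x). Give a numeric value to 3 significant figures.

⟨V⟩ = ∫ V(x)·|ψ|² dx.
Gaussian moments (u = x − x₀): ∫u^(2j)·e^(−2au²) du = (2j−1)!!/(4a)^j · √(π/(2a)), odd powers integrate to 0; here √(π/(2a)) = 0.72120.
⟨V⟩ = 1.6443.

1.64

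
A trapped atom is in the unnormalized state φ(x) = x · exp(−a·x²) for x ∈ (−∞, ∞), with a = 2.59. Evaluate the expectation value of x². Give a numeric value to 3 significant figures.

⟨x²⟩ = ∫ x²·|φ|² dx / ∫|φ|² dx (integrals over the domain).
Expand each integrand as polynomial × e^(−2ax²) and use ∫x^(2j)·e^(−2ax²) dx = (2j−1)!!/(4a)^j · √(π/(2a)), odd powers → 0; here √(π/(2a)) = 0.77877.
State is unnormalized: ∫|φ|² dx = 0.075171, and ∫φ*·x²·φ dx = 0.021768, so ⟨x²⟩ = 0.021768 / 0.075171.
⟨x²⟩ = 0.28958.

0.290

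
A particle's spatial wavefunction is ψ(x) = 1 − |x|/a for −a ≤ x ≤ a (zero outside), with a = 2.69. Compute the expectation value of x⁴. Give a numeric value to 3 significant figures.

⟨x⁴⟩ = ∫ x⁴·|ψ|² dx / ∫|ψ|² dx (integrals over the domain).
ψ is even, so ∫ over [−a, a] = 2∫₀ᵃ with ψ = 1 − x/a there: ∫₀ᵃ (1 − x/a)² dx = a/3, ∫₀ᵃ x²(1 − x/a)² dx = a³/30, ∫₀ᵃ x⁴(1 − x/a)² dx = a⁵/105.
State is unnormalized: ∫|ψ|² dx = 1.7933, and ∫ψ*·x⁴·ψ dx = 2.6829, so ⟨x⁴⟩ = 2.6829 / 1.7933.
⟨x⁴⟩ = 1.4960.

1.50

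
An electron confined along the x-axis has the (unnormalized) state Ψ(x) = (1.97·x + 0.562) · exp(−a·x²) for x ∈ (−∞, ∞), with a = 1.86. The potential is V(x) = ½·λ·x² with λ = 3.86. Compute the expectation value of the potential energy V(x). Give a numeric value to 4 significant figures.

0.5826

⟨V⟩ = ∫ V(x)·|Ψ|² dx / ∫|Ψ|² dx.
Expand each integrand as polynomial × e^(−2ax²) and use ∫x^(2j)·e^(−2ax²) dx = (2j−1)!!/(4a)^j · √(π/(2a)), odd powers → 0; here √(π/(2a)) = 0.91897.
State is unnormalized: ∫|Ψ|² dx = 0.76961, and ∫Ψ*·V(x)·Ψ dx = 0.44835, so ⟨V⟩ = 0.44835 / 0.76961.
⟨V⟩ = 0.58256.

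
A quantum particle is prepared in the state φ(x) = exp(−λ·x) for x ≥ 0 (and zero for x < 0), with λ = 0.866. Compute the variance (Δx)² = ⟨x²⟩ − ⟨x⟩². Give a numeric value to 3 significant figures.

Compute ⟨x⟩ and ⟨x²⟩ separately, then (Δx)² = ⟨x²⟩ − ⟨x⟩².
Every integrand reduces to terms xʲ·e^(−2λx) on [0, ∞); use ∫₀^∞ xʲ·e^(−2λx) dx = j!/(2λ)^(j+1).
Normalization: ∫|φ|² dx = 0.57737.
⟨x⟩ = 0.57737 and ⟨x²⟩ = 0.66671.
(Δx)² = 0.66671 − (0.57737)² = 0.33335.

0.333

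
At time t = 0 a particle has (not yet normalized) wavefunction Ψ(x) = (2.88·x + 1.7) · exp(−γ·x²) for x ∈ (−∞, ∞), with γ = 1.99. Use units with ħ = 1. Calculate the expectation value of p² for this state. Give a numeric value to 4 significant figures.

3.045

p² Ψ = −ħ² d²Ψ/dx²; ⟨p²⟩ = −ħ² ∫ Ψ*·Ψ'' dx / ∫|Ψ|² dx.
Expand each integrand as polynomial × e^(−2γx²) and use ∫x^(2j)·e^(−2γx²) dx = (2j−1)!!/(4γ)^j · √(π/(2γ)), odd powers → 0; here √(π/(2γ)) = 0.88845. Differentiate with the product rule, d/dx e^(−γx²) = −2γx·e^(−γx²).
State is unnormalized: ∫|Ψ|² dx = 3.4934, and ∫Ψ*·(−ħ² Ψ'') dx = 10.636, so ⟨p²⟩ = 10.636 / 3.4934.
⟨p²⟩ = 3.0447.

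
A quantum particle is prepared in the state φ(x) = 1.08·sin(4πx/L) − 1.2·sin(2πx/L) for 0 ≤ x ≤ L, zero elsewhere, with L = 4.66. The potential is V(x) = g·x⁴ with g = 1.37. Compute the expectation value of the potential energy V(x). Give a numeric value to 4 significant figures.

⟨V⟩ = ∫ V(x)·|φ|² dx / ∫|φ|² dx.
On 0 ≤ x ≤ L (j ≠ l): ∫sin²(jπx/L) dx = L/2, ∫sin(jπx/L)·sin(lπx/L) dx = 0; diagonal moments ∫x·sin²(jπx/L) dx = L²/4, ∫x²·sin²(jπx/L) dx = L³·(1/6 − 1/(4j²π²)); cross terms ∫x·sin(jπx/L)·sin(lπx/L) dx = 0 for j + l even and −4jlL²/(π²(j² − l²)²) for j + l odd, ∫x²·sin(jπx/L)·sin(lπx/L) dx = (−1)^(j+l)·4jlL³/(π²(j² − l²)²); higher powers the same way via product-to-sum and parts.
State is unnormalized: ∫|φ|² dx = 6.0729, and ∫φ*·V(x)·φ dx = 428.78, so ⟨V⟩ = 428.78 / 6.0729.
⟨V⟩ = 70.606.

70.61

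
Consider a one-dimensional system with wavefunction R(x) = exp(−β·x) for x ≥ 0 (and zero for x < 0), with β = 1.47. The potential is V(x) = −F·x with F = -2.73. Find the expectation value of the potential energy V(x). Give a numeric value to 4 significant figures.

0.9286

⟨V⟩ = ∫ V(x)·|R|² dx / ∫|R|² dx.
Every integrand reduces to terms xʲ·e^(−2βx) on [0, ∞); use ∫₀^∞ xʲ·e^(−2βx) dx = j!/(2β)^(j+1).
State is unnormalized: ∫|R|² dx = 0.34014, and ∫R*·V(x)·R dx = 0.31584, so ⟨V⟩ = 0.31584 / 0.34014.
⟨V⟩ = 0.92857.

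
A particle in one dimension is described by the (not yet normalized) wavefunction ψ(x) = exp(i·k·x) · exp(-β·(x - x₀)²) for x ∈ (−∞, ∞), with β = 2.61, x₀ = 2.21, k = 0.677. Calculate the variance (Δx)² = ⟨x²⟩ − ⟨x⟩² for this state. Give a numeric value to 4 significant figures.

0.09579

Compute ⟨x⟩ and ⟨x²⟩ separately, then (Δx)² = ⟨x²⟩ − ⟨x⟩².
Gaussian moments (u = x − x₀): ∫u^(2j)·e^(−2βu²) du = (2j−1)!!/(4β)^j · √(π/(2β)), odd powers integrate to 0; here √(π/(2β)) = 0.77578.
Normalization: ∫|ψ|² dx = 0.77578.
⟨x⟩ = 2.2100 and ⟨x²⟩ = 4.9799.
(Δx)² = 4.9799 − (2.2100)² = 0.095785.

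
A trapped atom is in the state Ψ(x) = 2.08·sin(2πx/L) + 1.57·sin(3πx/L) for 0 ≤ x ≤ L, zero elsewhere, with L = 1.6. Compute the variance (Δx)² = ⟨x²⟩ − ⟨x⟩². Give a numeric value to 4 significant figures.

Compute ⟨x⟩ and ⟨x²⟩ separately, then (Δx)² = ⟨x²⟩ − ⟨x⟩².
On 0 ≤ x ≤ L (j ≠ l): ∫sin²(jπx/L) dx = L/2, ∫sin(jπx/L)·sin(lπx/L) dx = 0; diagonal moments ∫x·sin²(jπx/L) dx = L²/4, ∫x²·sin²(jπx/L) dx = L³·(1/6 − 1/(4j²π²)); cross terms ∫x·sin(jπx/L)·sin(lπx/L) dx = 0 for j + l even and −4jlL²/(π²(j² − l²)²) for j + l odd, ∫x²·sin(jπx/L)·sin(lπx/L) dx = (−1)^(j+l)·4jlL³/(π²(j² − l²)²); higher powers the same way via product-to-sum and parts.
Normalization: ∫|Ψ|² dx = 5.4330.
⟨x⟩ = 0.50066 and ⟨x²⟩ = 0.34851.
(Δx)² = 0.34851 − (0.50066)² = 0.097845.

0.09785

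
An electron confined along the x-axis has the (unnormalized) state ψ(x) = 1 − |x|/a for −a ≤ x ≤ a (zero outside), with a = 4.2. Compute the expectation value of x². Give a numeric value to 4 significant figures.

⟨x²⟩ = ∫ x²·|ψ|² dx / ∫|ψ|² dx (integrals over the domain).
ψ is even, so ∫ over [−a, a] = 2∫₀ᵃ with ψ = 1 − x/a there: ∫₀ᵃ (1 − x/a)² dx = a/3, ∫₀ᵃ x²(1 − x/a)² dx = a³/30, ∫₀ᵃ x⁴(1 − x/a)² dx = a⁵/105.
State is unnormalized: ∫|ψ|² dx = 2.8000, and ∫ψ*·x²·ψ dx = 4.9392, so ⟨x²⟩ = 4.9392 / 2.8000.
⟨x²⟩ = 1.7640.

1.764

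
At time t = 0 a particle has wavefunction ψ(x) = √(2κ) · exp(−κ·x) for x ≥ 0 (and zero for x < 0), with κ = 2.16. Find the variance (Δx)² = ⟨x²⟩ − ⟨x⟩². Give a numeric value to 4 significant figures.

Compute ⟨x⟩ and ⟨x²⟩ separately, then (Δx)² = ⟨x²⟩ − ⟨x⟩².
Every integrand reduces to terms xʲ·e^(−2κx) on [0, ∞); use ∫₀^∞ xʲ·e^(−2κx) dx = j!/(2κ)^(j+1).
⟨x⟩ = 0.23148 and ⟨x²⟩ = 0.10717.
(Δx)² = 0.10717 − (0.23148)² = 0.053584.

0.05358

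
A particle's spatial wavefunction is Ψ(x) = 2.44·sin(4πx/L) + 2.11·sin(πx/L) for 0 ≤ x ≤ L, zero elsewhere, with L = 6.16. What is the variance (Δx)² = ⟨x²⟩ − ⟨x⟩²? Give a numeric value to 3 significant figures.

2.26

Compute ⟨x⟩ and ⟨x²⟩ separately, then (Δx)² = ⟨x²⟩ − ⟨x⟩².
On 0 ≤ x ≤ L (j ≠ l): ∫sin²(jπx/L) dx = L/2, ∫sin(jπx/L)·sin(lπx/L) dx = 0; diagonal moments ∫x·sin²(jπx/L) dx = L²/4, ∫x²·sin²(jπx/L) dx = L³·(1/6 − 1/(4j²π²)); cross terms ∫x·sin(jπx/L)·sin(lπx/L) dx = 0 for j + l even and −4jlL²/(π²(j² − l²)²) for j + l odd, ∫x²·sin(jπx/L)·sin(lπx/L) dx = (−1)^(j+l)·4jlL³/(π²(j² − l²)²); higher powers the same way via product-to-sum and parts.
Normalization: ∫|Ψ|² dx = 32.050.
⟨x⟩ = 2.9922 and ⟨x²⟩ = 11.216.
(Δx)² = 11.216 − (2.9922)² = 2.2632.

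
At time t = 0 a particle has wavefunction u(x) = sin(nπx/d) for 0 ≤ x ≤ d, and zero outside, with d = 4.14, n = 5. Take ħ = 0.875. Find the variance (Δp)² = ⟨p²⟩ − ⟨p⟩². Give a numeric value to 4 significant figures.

Compute ⟨p⟩ and ⟨p²⟩ separately; (Δp)² = ⟨p²⟩ − ⟨p⟩².
d/dx sin(nπx/d) = (nπ/d)·cos(nπx/d) and d²/dx² sin(nπx/d) = −(nπ/d)²·sin(nπx/d); on 0 ≤ x ≤ d, ∫sin²(nπx/d) dx = d/2 and ∫sin(nπx/d)·cos(nπx/d) dx = 0.
Normalization: ∫|u|² dx = 2.0700.
⟨p⟩ = 0.0000 and ⟨p²⟩ = 11.022.
(Δp)² = 11.022 − (0.0000)² = 11.022.

11.02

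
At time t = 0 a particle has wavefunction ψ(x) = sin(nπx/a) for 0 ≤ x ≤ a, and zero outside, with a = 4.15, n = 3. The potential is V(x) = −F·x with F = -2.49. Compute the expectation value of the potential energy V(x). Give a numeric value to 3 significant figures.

⟨V⟩ = ∫ V(x)·|ψ|² dx / ∫|ψ|² dx.
With sin²θ = (1 − cos2θ)/2 on 0 ≤ x ≤ a: ∫sin²(nπx/a) dx = a/2, ∫x·sin²(nπx/a) dx = a²/4, ∫x²·sin²(nπx/a) dx = a³·(1/6 − 1/(4n²π²)); higher powers xᵏ the same way, integrating xᵏ·cos(2nπx/a) by parts.
State is unnormalized: ∫|ψ|² dx = 2.0750, and ∫ψ*·V(x)·ψ dx = 10.721, so ⟨V⟩ = 10.721 / 2.0750.
⟨V⟩ = 5.1668.

5.17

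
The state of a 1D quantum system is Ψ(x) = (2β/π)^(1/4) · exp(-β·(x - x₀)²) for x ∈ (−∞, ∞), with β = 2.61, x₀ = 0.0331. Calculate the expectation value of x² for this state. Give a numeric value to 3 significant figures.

⟨x²⟩ = ∫ x²·|Ψ|² dx (integrals over the domain).
Gaussian moments (u = x − x₀): ∫u^(2j)·e^(−2βu²) du = (2j−1)!!/(4β)^j · √(π/(2β)), odd powers integrate to 0; here √(π/(2β)) = 0.77578.
⟨x²⟩ = 0.096881.

0.0969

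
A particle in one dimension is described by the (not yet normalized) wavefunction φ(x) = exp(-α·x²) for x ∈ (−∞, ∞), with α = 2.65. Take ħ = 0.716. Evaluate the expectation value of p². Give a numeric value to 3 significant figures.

p² φ = −ħ² d²φ/dx²; ⟨p²⟩ = −ħ² ∫ φ*·φ'' dx / ∫|φ|² dx.
Gaussian moments: ∫x^(2j)·e^(−2αx²) dx = (2j−1)!!/(4α)^j · √(π/(2α)), odd powers integrate to 0; here √(π/(2α)) = 0.76990. Derivatives: d/dx e^(−αx²) = −2αx·e^(−αx²), d²/dx² e^(−αx²) = (4α²x² − 2α)·e^(−αx²).
State is unnormalized: ∫|φ|² dx = 0.76990, and ∫φ*·(−ħ² φ'') dx = 1.0459, so ⟨p²⟩ = 1.0459 / 0.76990.
⟨p²⟩ = 1.3585.

1.36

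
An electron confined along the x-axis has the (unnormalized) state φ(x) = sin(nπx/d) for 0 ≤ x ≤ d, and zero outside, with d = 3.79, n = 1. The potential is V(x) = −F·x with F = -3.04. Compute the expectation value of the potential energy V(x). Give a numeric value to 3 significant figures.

⟨V⟩ = ∫ V(x)·|φ|² dx / ∫|φ|² dx.
With sin²θ = (1 − cos2θ)/2 on 0 ≤ x ≤ d: ∫sin²(nπx/d) dx = d/2, ∫x·sin²(nπx/d) dx = d²/4, ∫x²·sin²(nπx/d) dx = d³·(1/6 − 1/(4n²π²)); higher powers xᵏ the same way, integrating xᵏ·cos(2nπx/d) by parts.
State is unnormalized: ∫|φ|² dx = 1.8950, and ∫φ*·V(x)·φ dx = 10.917, so ⟨V⟩ = 10.917 / 1.8950.
⟨V⟩ = 5.7608.

5.76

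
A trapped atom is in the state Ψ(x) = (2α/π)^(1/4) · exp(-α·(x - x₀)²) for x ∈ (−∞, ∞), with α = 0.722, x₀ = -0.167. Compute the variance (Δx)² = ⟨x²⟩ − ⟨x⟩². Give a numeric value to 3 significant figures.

0.346

Compute ⟨x⟩ and ⟨x²⟩ separately, then (Δx)² = ⟨x²⟩ − ⟨x⟩².
Gaussian moments (u = x − x₀): ∫u^(2j)·e^(−2αu²) du = (2j−1)!!/(4α)^j · √(π/(2α)), odd powers integrate to 0; here √(π/(2α)) = 1.4750.
⟨x⟩ = -0.16700 and ⟨x²⟩ = 0.37415.
(Δx)² = 0.37415 − (-0.16700)² = 0.34626.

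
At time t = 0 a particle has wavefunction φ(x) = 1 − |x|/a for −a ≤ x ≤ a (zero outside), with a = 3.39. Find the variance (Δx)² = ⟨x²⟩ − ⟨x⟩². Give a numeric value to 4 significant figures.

Compute ⟨x⟩ and ⟨x²⟩ separately, then (Δx)² = ⟨x²⟩ − ⟨x⟩².
φ is even, so ∫ over [−a, a] = 2∫₀ᵃ with φ = 1 − x/a there: ∫₀ᵃ (1 − x/a)² dx = a/3, ∫₀ᵃ x²(1 − x/a)² dx = a³/30, ∫₀ᵃ x⁴(1 − x/a)² dx = a⁵/105.
Normalization: ∫|φ|² dx = 2.2600.
⟨x⟩ = 0.0000 and ⟨x²⟩ = 1.1492.
(Δx)² = 1.1492 − (0.0000)² = 1.1492.

1.149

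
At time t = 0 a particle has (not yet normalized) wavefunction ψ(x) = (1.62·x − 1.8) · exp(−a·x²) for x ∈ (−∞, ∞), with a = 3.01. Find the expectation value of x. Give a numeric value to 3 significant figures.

-0.140

⟨x⟩ = ∫ x·|ψ|² dx / ∫|ψ|² dx (integrals over the domain).
Expand each integrand as polynomial × e^(−2ax²) and use ∫x^(2j)·e^(−2ax²) dx = (2j−1)!!/(4a)^j · √(π/(2a)), odd powers → 0; here √(π/(2a)) = 0.72240.
State is unnormalized: ∫|ψ|² dx = 2.4980, and ∫ψ*·x·ψ dx = -0.34992, so ⟨x⟩ = -0.34992 / 2.4980.
⟨x⟩ = -0.14008.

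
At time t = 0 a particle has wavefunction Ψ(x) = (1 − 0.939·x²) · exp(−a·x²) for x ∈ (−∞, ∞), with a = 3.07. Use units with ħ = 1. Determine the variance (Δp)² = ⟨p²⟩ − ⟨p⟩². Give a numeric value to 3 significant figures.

Compute ⟨p⟩ and ⟨p²⟩ separately; (Δp)² = ⟨p²⟩ − ⟨p⟩².
Expand each integrand as polynomial × e^(−2ax²) and use ∫x^(2j)·e^(−2ax²) dx = (2j−1)!!/(4a)^j · √(π/(2a)), odd powers → 0; here √(π/(2a)) = 0.71530. Differentiate with the product rule, d/dx e^(−ax²) = −2ax·e^(−ax²).
Normalization: ∫|Ψ|² dx = 0.61846.
⟨p⟩ = 0.0000 and ⟨p²⟩ = 4.2391.
(Δp)² = 4.2391 − (0.0000)² = 4.2391.

4.24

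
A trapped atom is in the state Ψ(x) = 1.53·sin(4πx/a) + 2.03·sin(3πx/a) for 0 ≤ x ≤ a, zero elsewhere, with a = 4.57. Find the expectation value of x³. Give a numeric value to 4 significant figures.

7.161

⟨x³⟩ = ∫ x³·|Ψ|² dx / ∫|Ψ|² dx (integrals over the domain).
On 0 ≤ x ≤ a (j ≠ l): ∫sin²(jπx/a) dx = a/2, ∫sin(jπx/a)·sin(lπx/a) dx = 0; diagonal moments ∫x·sin²(jπx/a) dx = a²/4, ∫x²·sin²(jπx/a) dx = a³·(1/6 − 1/(4j²π²)); cross terms ∫x·sin(jπx/a)·sin(lπx/a) dx = 0 for j + l even and −4jla²/(π²(j² − l²)²) for j + l odd, ∫x²·sin(jπx/a)·sin(lπx/a) dx = (−1)^(j+l)·4jla³/(π²(j² − l²)²); higher powers the same way via product-to-sum and parts.
State is unnormalized: ∫|Ψ|² dx = 14.765, and ∫Ψ*·x³·Ψ dx = 105.74, so ⟨x³⟩ = 105.74 / 14.765.
⟨x³⟩ = 7.1612.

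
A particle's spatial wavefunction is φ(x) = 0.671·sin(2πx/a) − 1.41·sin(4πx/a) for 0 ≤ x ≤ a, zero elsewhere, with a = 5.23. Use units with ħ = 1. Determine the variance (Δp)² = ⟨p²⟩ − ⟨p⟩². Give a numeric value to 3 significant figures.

4.97

Compute ⟨p⟩ and ⟨p²⟩ separately; (Δp)² = ⟨p²⟩ − ⟨p⟩².
d²/dx² sin(jπx/a) = −(jπ/a)²·sin(jπx/a); on 0 ≤ x ≤ a, ∫sin²(jπx/a) dx = a/2 and ∫sin(jπx/a)·sin(lπx/a) dx = 0 for j ≠ l, so only diagonal terms survive in ∫|φ|² and ∫φ·φ″; ∫φ·φ′ dx = [φ²/2] between the walls = 0.
Normalization: ∫|φ|² dx = 6.3763.
⟨p⟩ = 0.0000 and ⟨p²⟩ = 4.9737.
(Δp)² = 4.9737 − (0.0000)² = 4.9737.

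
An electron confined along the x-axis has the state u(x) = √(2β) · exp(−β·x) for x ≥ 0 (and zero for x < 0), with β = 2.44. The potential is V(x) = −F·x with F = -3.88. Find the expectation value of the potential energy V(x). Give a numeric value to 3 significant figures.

⟨V⟩ = ∫ V(x)·|u|² dx.
Every integrand reduces to terms xʲ·e^(−2βx) on [0, ∞); use ∫₀^∞ xʲ·e^(−2βx) dx = j!/(2β)^(j+1).
⟨V⟩ = 0.79508.

0.795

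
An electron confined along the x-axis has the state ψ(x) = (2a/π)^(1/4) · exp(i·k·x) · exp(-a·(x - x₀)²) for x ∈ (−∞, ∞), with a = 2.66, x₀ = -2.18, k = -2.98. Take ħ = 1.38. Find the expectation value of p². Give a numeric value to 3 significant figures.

p² ψ = −ħ² d²ψ/dx²; ⟨p²⟩ = −ħ² ∫ ψ*·ψ'' dx.
Gaussian moments (u = x − x₀): ∫u^(2j)·e^(−2au²) du = (2j−1)!!/(4a)^j · √(π/(2a)), odd powers integrate to 0; here √(π/(2a)) = 0.76846. Derivatives: ψ′ = (ik − 2au)·ψ, ψ″ = ((ik − 2au)² − 2a)·ψ; the odd-in-u pieces drop out.
⟨p²⟩ = 21.978.

22.0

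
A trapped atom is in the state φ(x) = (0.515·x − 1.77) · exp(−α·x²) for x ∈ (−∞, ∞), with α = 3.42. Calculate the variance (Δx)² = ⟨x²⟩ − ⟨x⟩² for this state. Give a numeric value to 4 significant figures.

Compute ⟨x⟩ and ⟨x²⟩ separately, then (Δx)² = ⟨x²⟩ − ⟨x⟩².
Expand each integrand as polynomial × e^(−2αx²) and use ∫x^(2j)·e^(−2αx²) dx = (2j−1)!!/(4α)^j · √(π/(2α)), odd powers → 0; here √(π/(2α)) = 0.67771.
Normalization: ∫|φ|² dx = 2.1364.
⟨x⟩ = -0.042276 and ⟨x²⟩ = 0.073999.
(Δx)² = 0.073999 − (-0.042276)² = 0.072211.

0.07221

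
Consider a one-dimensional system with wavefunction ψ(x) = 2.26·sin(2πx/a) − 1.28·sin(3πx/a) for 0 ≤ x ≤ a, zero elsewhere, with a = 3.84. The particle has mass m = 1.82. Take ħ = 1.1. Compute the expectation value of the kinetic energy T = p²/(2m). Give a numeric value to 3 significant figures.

T = −(ħ²/2m) d²/dx², so ⟨T⟩ = −(ħ²/2m) ∫ ψ*·ψ'' dx / ∫|ψ|² dx; with m = 1.82.
d²/dx² sin(jπx/a) = −(jπ/a)²·sin(jπx/a); on 0 ≤ x ≤ a, ∫sin²(jπx/a) dx = a/2 and ∫sin(jπx/a)·sin(lπx/a) dx = 0 for j ≠ l, so only diagonal terms survive in ∫|ψ|² and ∫ψ·ψ″; ∫ψ·ψ′ dx = [ψ²/2] between the walls = 0.
State is unnormalized: ∫|ψ|² dx = 12.952, and ∫ψ*·(−ħ²/2m · ψ'') dx = 15.027, so ⟨T⟩ = 15.027 / 12.952.
⟨T⟩ = 1.1602.

1.16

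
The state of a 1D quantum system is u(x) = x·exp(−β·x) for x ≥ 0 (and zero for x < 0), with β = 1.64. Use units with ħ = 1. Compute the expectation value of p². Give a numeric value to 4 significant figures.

2.690

p² u = −ħ² d²u/dx²; ⟨p²⟩ = −ħ² ∫ u*·u'' dx / ∫|u|² dx.
Differentiate x·exp(−β·x) with the product rule; every integrand then reduces to terms xʲ·e^(−2βx) on [0, ∞), with ∫₀^∞ xʲ·e^(−2βx) dx = j!/(2β)^(j+1).
State is unnormalized: ∫|u|² dx = 0.056677, and ∫u*·(−ħ² u'') dx = 0.15244, so ⟨p²⟩ = 0.15244 / 0.056677.
⟨p²⟩ = 2.6896.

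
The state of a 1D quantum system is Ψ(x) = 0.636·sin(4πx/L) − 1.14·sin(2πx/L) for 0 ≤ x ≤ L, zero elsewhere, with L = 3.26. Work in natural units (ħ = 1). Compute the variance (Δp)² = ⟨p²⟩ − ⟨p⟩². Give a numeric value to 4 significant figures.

Compute ⟨p⟩ and ⟨p²⟩ separately; (Δp)² = ⟨p²⟩ − ⟨p⟩².
d²/dx² sin(jπx/L) = −(jπ/L)²·sin(jπx/L); on 0 ≤ x ≤ L, ∫sin²(jπx/L) dx = L/2 and ∫sin(jπx/L)·sin(lπx/L) dx = 0 for j ≠ l, so only diagonal terms survive in ∫|Ψ|² and ∫Ψ·Ψ″; ∫Ψ·Ψ′ dx = [Ψ²/2] between the walls = 0.
Normalization: ∫|Ψ|² dx = 2.7777.
⟨p⟩ = 0.0000 and ⟨p²⟩ = 6.3600.
(Δp)² = 6.3600 − (0.0000)² = 6.3600.

6.360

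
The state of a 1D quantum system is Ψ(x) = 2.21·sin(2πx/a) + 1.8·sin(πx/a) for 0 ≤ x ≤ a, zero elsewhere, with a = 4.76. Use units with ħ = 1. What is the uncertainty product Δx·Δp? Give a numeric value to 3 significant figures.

Δx = √(⟨x²⟩−⟨x⟩²), Δp = √(⟨p²⟩−⟨p⟩²).
On 0 ≤ x ≤ a (j ≠ l): ∫sin²(jπx/a) dx = a/2, ∫sin(jπx/a)·sin(lπx/a) dx = 0; diagonal moments ∫x·sin²(jπx/a) dx = a²/4, ∫x²·sin²(jπx/a) dx = a³·(1/6 − 1/(4j²π²)); cross terms ∫x·sin(jπx/a)·sin(lπx/a) dx = 0 for j + l even and −4jla²/(π²(j² − l²)²) for j + l odd, ∫x²·sin(jπx/a)·sin(lπx/a) dx = (−1)^(j+l)·4jla³/(π²(j² − l²)²); higher powers the same way via product-to-sum and parts. d²/dx² sin(jπx/a) = −(jπ/a)²·sin(jπx/a); on 0 ≤ x ≤ a, ∫sin²(jπx/a) dx = a/2 and ∫sin(jπx/a)·sin(lπx/a) dx = 0 for j ≠ l, so only diagonal terms survive in ∫|Ψ|² and ∫Ψ·Ψ″; ∫Ψ·Ψ′ dx = [Ψ²/2] between the walls = 0.
Normalization: ∫|Ψ|² dx = 19.335.
⟨x⟩ = 1.5403, ⟨x²⟩ = 2.9255 ⇒ Δx = 0.74351.
⟨p⟩ = 0.0000, ⟨p²⟩ = 1.2212 ⇒ Δp = 1.1051.
Δx·Δp = 0.82165.

0.822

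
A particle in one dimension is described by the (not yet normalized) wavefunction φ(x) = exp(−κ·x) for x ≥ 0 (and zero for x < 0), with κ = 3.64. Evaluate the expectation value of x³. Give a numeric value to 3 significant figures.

0.0156

⟨x³⟩ = ∫ x³·|φ|² dx / ∫|φ|² dx (integrals over the domain).
Every integrand reduces to terms xʲ·e^(−2κx) on [0, ∞); use ∫₀^∞ xʲ·e^(−2κx) dx = j!/(2κ)^(j+1).
State is unnormalized: ∫|φ|² dx = 0.13736, and ∫φ*·x³·φ dx = 0.0021361, so ⟨x³⟩ = 0.0021361 / 0.13736.
⟨x³⟩ = 0.015551.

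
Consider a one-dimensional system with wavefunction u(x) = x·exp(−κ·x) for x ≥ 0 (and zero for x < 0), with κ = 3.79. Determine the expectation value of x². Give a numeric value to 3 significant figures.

0.209

⟨x²⟩ = ∫ x²·|u|² dx / ∫|u|² dx (integrals over the domain).
Every integrand reduces to terms xʲ·e^(−2κx) on [0, ∞); use ∫₀^∞ xʲ·e^(−2κx) dx = j!/(2κ)^(j+1).
State is unnormalized: ∫|u|² dx = 0.0045922, and ∫u*·x²·u dx = 0.00095910, so ⟨x²⟩ = 0.00095910 / 0.0045922.
⟨x²⟩ = 0.20885.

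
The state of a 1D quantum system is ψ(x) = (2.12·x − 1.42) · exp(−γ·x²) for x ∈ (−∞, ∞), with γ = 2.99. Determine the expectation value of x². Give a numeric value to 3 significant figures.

⟨x²⟩ = ∫ x²·|ψ|² dx / ∫|ψ|² dx (integrals over the domain).
Expand each integrand as polynomial × e^(−2γx²) and use ∫x^(2j)·e^(−2γx²) dx = (2j−1)!!/(4γ)^j · √(π/(2γ)), odd powers → 0; here √(π/(2γ)) = 0.72481.
State is unnormalized: ∫|ψ|² dx = 1.7339, and ∫ψ*·x²·ψ dx = 0.19052, so ⟨x²⟩ = 0.19052 / 1.7339.
⟨x²⟩ = 0.10988.

0.110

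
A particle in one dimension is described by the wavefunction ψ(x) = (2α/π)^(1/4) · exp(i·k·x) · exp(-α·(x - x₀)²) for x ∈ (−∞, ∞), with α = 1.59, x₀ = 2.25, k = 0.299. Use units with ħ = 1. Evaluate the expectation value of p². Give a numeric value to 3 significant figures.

1.68

p² ψ = −ħ² d²ψ/dx²; ⟨p²⟩ = −ħ² ∫ ψ*·ψ'' dx.
Gaussian moments (u = x − x₀): ∫u^(2j)·e^(−2αu²) du = (2j−1)!!/(4α)^j · √(π/(2α)), odd powers integrate to 0; here √(π/(2α)) = 0.99394. Derivatives: ψ′ = (ik − 2αu)·ψ, ψ″ = ((ik − 2αu)² − 2α)·ψ; the odd-in-u pieces drop out.
⟨p²⟩ = 1.6794.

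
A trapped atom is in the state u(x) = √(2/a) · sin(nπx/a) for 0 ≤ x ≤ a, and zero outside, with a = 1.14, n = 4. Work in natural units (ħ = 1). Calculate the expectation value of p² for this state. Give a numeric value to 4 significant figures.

121.5

p² u = −ħ² d²u/dx²; ⟨p²⟩ = −ħ² ∫ u*·u'' dx.
d/dx sin(nπx/a) = (nπ/a)·cos(nπx/a) and d²/dx² sin(nπx/a) = −(nπ/a)²·sin(nπx/a); on 0 ≤ x ≤ a, ∫sin²(nπx/a) dx = a/2 and ∫sin(nπx/a)·cos(nπx/a) dx = 0.
⟨p²⟩ = 121.51.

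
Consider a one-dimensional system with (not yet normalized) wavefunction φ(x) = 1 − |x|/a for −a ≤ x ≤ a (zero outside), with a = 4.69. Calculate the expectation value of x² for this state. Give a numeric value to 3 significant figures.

⟨x²⟩ = ∫ x²·|φ|² dx / ∫|φ|² dx (integrals over the domain).
φ is even, so ∫ over [−a, a] = 2∫₀ᵃ with φ = 1 − x/a there: ∫₀ᵃ (1 − x/a)² dx = a/3, ∫₀ᵃ x²(1 − x/a)² dx = a³/30, ∫₀ᵃ x⁴(1 − x/a)² dx = a⁵/105.
State is unnormalized: ∫|φ|² dx = 3.1267, and ∫φ*·x²·φ dx = 6.8774, so ⟨x²⟩ = 6.8774 / 3.1267.
⟨x²⟩ = 2.1996.

2.20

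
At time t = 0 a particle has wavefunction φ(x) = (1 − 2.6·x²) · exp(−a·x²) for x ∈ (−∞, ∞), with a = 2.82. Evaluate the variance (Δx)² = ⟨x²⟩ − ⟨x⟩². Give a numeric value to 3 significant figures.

Compute ⟨x⟩ and ⟨x²⟩ separately, then (Δx)² = ⟨x²⟩ − ⟨x⟩².
Expand each integrand as polynomial × e^(−2ax²) and use ∫x^(2j)·e^(−2ax²) dx = (2j−1)!!/(4a)^j · √(π/(2a)), odd powers → 0; here √(π/(2a)) = 0.74634.
Normalization: ∫|φ|² dx = 0.52124.
⟨x⟩ = 0.0000 and ⟨x²⟩ = 0.052546.
(Δx)² = 0.052546 − (0.0000)² = 0.052546.

0.0525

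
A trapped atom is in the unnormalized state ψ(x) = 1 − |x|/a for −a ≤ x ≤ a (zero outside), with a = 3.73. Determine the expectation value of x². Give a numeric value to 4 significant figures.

⟨x²⟩ = ∫ x²·|ψ|² dx / ∫|ψ|² dx (integrals over the domain).
ψ is even, so ∫ over [−a, a] = 2∫₀ᵃ with ψ = 1 − x/a there: ∫₀ᵃ (1 − x/a)² dx = a/3, ∫₀ᵃ x²(1 − x/a)² dx = a³/30, ∫₀ᵃ x⁴(1 − x/a)² dx = a⁵/105.
State is unnormalized: ∫|ψ|² dx = 2.4867, and ∫ψ*·x²·ψ dx = 3.4597, so ⟨x²⟩ = 3.4597 / 2.4867.
⟨x²⟩ = 1.3913.

1.391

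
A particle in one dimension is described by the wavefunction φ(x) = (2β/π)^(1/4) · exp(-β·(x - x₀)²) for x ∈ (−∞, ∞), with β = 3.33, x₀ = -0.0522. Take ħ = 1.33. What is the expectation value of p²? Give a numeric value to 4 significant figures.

5.890

p² φ = −ħ² d²φ/dx²; ⟨p²⟩ = −ħ² ∫ φ*·φ'' dx.
Gaussian moments (u = x − x₀): ∫u^(2j)·e^(−2βu²) du = (2j−1)!!/(4β)^j · √(π/(2β)), odd powers integrate to 0; here √(π/(2β)) = 0.68681. Derivatives: d/dx e^(−βu²) = −2βu·e^(−βu²), d²/dx² e^(−βu²) = (4β²u² − 2β)·e^(−βu²).
⟨p²⟩ = 5.8904.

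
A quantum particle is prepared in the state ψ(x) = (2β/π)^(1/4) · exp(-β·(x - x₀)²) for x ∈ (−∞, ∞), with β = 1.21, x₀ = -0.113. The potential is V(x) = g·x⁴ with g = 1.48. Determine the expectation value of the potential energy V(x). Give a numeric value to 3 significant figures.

⟨V⟩ = ∫ V(x)·|ψ|² dx.
Gaussian moments (u = x − x₀): ∫u^(2j)·e^(−2βu²) du = (2j−1)!!/(4β)^j · √(π/(2β)), odd powers integrate to 0; here √(π/(2β)) = 1.1394.
⟨V⟩ = 0.21320.

0.213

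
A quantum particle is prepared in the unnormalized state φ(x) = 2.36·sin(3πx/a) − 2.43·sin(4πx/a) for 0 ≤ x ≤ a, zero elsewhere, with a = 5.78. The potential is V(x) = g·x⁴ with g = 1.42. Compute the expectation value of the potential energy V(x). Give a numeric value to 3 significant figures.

⟨V⟩ = ∫ V(x)·|φ|² dx / ∫|φ|² dx.
On 0 ≤ x ≤ a (j ≠ l): ∫sin²(jπx/a) dx = a/2, ∫sin(jπx/a)·sin(lπx/a) dx = 0; diagonal moments ∫x·sin²(jπx/a) dx = a²/4, ∫x²·sin²(jπx/a) dx = a³·(1/6 − 1/(4j²π²)); cross terms ∫x·sin(jπx/a)·sin(lπx/a) dx = 0 for j + l even and −4jla²/(π²(j² − l²)²) for j + l odd, ∫x²·sin(jπx/a)·sin(lπx/a) dx = (−1)^(j+l)·4jla³/(π²(j² − l²)²); higher powers the same way via product-to-sum and parts.
State is unnormalized: ∫|φ|² dx = 33.161, and ∫φ*·V(x)·φ dx = 17978., so ⟨V⟩ = 17978. / 33.161.
⟨V⟩ = 542.14.

542.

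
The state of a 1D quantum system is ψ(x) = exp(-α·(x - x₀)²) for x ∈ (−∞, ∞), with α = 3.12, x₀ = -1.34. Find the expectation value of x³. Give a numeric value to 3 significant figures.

-2.73

⟨x³⟩ = ∫ x³·|ψ|² dx / ∫|ψ|² dx (integrals over the domain).
Gaussian moments (u = x − x₀): ∫u^(2j)·e^(−2αu²) du = (2j−1)!!/(4α)^j · √(π/(2α)), odd powers integrate to 0; here √(π/(2α)) = 0.70955.
State is unnormalized: ∫|ψ|² dx = 0.70955, and ∫ψ*·x³·ψ dx = -1.9358, so ⟨x³⟩ = -1.9358 / 0.70955.
⟨x³⟩ = -2.7282.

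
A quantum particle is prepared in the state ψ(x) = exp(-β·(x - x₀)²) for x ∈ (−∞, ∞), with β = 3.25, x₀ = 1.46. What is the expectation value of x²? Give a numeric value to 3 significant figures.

⟨x²⟩ = ∫ x²·|ψ|² dx / ∫|ψ|² dx (integrals over the domain).
Gaussian moments (u = x − x₀): ∫u^(2j)·e^(−2βu²) du = (2j−1)!!/(4β)^j · √(π/(2β)), odd powers integrate to 0; here √(π/(2β)) = 0.69521.
State is unnormalized: ∫|ψ|² dx = 0.69521, and ∫ψ*·x²·ψ dx = 1.5354, so ⟨x²⟩ = 1.5354 / 0.69521.
⟨x²⟩ = 2.2085.

2.21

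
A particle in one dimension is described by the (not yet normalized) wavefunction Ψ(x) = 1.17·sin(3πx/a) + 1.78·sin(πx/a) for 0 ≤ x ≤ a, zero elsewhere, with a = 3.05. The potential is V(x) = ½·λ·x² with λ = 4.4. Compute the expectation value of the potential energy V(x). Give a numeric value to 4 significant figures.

6.777

⟨V⟩ = ∫ V(x)·|Ψ|² dx / ∫|Ψ|² dx.
On 0 ≤ x ≤ a (j ≠ l): ∫sin²(jπx/a) dx = a/2, ∫sin(jπx/a)·sin(lπx/a) dx = 0; diagonal moments ∫x·sin²(jπx/a) dx = a²/4, ∫x²·sin²(jπx/a) dx = a³·(1/6 − 1/(4j²π²)); cross terms ∫x·sin(jπx/a)·sin(lπx/a) dx = 0 for j + l even and −4jla²/(π²(j² − l²)²) for j + l odd, ∫x²·sin(jπx/a)·sin(lπx/a) dx = (−1)^(j+l)·4jla³/(π²(j² − l²)²); higher powers the same way via product-to-sum and parts.
State is unnormalized: ∫|Ψ|² dx = 6.9194, and ∫Ψ*·V(x)·Ψ dx = 46.892, so ⟨V⟩ = 46.892 / 6.9194.
⟨V⟩ = 6.7769.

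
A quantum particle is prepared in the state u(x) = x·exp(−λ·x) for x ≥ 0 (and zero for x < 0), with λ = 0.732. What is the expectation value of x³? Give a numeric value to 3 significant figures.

⟨x³⟩ = ∫ x³·|u|² dx / ∫|u|² dx (integrals over the domain).
Every integrand reduces to terms xʲ·e^(−2λx) on [0, ∞); use ∫₀^∞ xʲ·e^(−2λx) dx = j!/(2λ)^(j+1).
State is unnormalized: ∫|u|² dx = 0.63739, and ∫u*·x³·u dx = 12.188, so ⟨x³⟩ = 12.188 / 0.63739.
⟨x³⟩ = 19.122.

19.1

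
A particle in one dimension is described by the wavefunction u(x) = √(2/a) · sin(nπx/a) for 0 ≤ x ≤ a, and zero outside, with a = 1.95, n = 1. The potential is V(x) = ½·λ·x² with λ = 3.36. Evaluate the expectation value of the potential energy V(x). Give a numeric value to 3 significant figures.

⟨V⟩ = ∫ V(x)·|u|² dx.
With sin²θ = (1 − cos2θ)/2 on 0 ≤ x ≤ a: ∫sin²(nπx/a) dx = a/2, ∫x·sin²(nπx/a) dx = a²/4, ∫x²·sin²(nπx/a) dx = a³·(1/6 − 1/(4n²π²)); higher powers xᵏ the same way, integrating xᵏ·cos(2nπx/a) by parts.
⟨V⟩ = 1.8058.

1.81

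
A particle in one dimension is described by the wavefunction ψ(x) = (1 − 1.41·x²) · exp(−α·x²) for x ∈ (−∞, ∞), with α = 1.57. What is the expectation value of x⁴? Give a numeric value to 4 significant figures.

⟨x⁴⟩ = ∫ x⁴·|ψ|² dx / ∫|ψ|² dx (integrals over the domain).
Expand each integrand as polynomial × e^(−2αx²) and use ∫x^(2j)·e^(−2αx²) dx = (2j−1)!!/(4α)^j · √(π/(2α)), odd powers → 0; here √(π/(2α)) = 1.0003.
State is unnormalized: ∫|ψ|² dx = 0.70236, and ∫ψ*·x⁴·ψ dx = 0.039500, so ⟨x⁴⟩ = 0.039500 / 0.70236.
⟨x⁴⟩ = 0.056238.

0.05624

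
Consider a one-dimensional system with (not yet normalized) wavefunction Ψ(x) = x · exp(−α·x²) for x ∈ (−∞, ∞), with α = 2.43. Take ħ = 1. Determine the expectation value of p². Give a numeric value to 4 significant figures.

p² Ψ = −ħ² d²Ψ/dx²; ⟨p²⟩ = −ħ² ∫ Ψ*·Ψ'' dx / ∫|Ψ|² dx.
Expand each integrand as polynomial × e^(−2αx²) and use ∫x^(2j)·e^(−2αx²) dx = (2j−1)!!/(4α)^j · √(π/(2α)), odd powers → 0; here √(π/(2α)) = 0.80400. Differentiate with the product rule, d/dx e^(−αx²) = −2αx·e^(−αx²).
State is unnormalized: ∫|Ψ|² dx = 0.082716, and ∫Ψ*·(−ħ² Ψ'') dx = 0.60300, so ⟨p²⟩ = 0.60300 / 0.082716.
⟨p²⟩ = 7.2900.

7.290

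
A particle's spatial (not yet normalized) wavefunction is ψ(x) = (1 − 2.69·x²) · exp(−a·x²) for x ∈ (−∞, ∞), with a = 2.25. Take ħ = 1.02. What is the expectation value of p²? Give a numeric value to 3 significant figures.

p² ψ = −ħ² d²ψ/dx²; ⟨p²⟩ = −ħ² ∫ ψ*·ψ'' dx / ∫|ψ|² dx.
Expand each integrand as polynomial × e^(−2ax²) and use ∫x^(2j)·e^(−2ax²) dx = (2j−1)!!/(4a)^j · √(π/(2a)), odd powers → 0; here √(π/(2a)) = 0.83554. Differentiate with the product rule, d/dx e^(−ax²) = −2ax·e^(−ax²).
State is unnormalized: ∫|ψ|² dx = 0.56000, and ∫ψ*·(−ħ² ψ'') dx = 4.3482, so ⟨p²⟩ = 4.3482 / 0.56000.
⟨p²⟩ = 7.7647.

7.76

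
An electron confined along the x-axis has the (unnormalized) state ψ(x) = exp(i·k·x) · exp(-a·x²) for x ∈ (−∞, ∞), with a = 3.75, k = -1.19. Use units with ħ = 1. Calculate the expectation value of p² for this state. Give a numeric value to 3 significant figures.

5.17

p² ψ = −ħ² d²ψ/dx²; ⟨p²⟩ = −ħ² ∫ ψ*·ψ'' dx / ∫|ψ|² dx.
Gaussian moments: ∫x^(2j)·e^(−2ax²) dx = (2j−1)!!/(4a)^j · √(π/(2a)), odd powers integrate to 0; here √(π/(2a)) = 0.64721. Derivatives: ψ′ = (ik − 2ax)·ψ, ψ″ = ((ik − 2ax)² − 2a)·ψ; the odd-in-x pieces drop out.
State is unnormalized: ∫|ψ|² dx = 0.64721, and ∫ψ*·(−ħ² ψ'') dx = 3.3435, so ⟨p²⟩ = 3.3435 / 0.64721.
⟨p²⟩ = 5.1661.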